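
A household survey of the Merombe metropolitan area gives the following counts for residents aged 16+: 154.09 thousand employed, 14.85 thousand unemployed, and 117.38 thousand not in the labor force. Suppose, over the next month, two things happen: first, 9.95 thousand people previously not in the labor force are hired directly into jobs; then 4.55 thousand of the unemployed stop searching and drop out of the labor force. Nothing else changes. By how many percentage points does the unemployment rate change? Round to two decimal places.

Initially, labor force = 154.09 + 14.85 = 168.94 thousand, so u = 14.85/168.94 = 8.79%.
After the first change, employed and labor force both rise by 9.95; unemployed unchanged → E = 164.04, U = 14.85, labor force = 178.89 thousand.
After the second change, unemployed and labor force both fall by 4.55 → E = 164.04, U = 10.30, labor force = 174.34 thousand.
New unemployment rate = 10.30 / 174.34 = 5.91%.
Change = 5.91% − 8.79% = −2.88 percentage points.

The unemployment rate changes by −2.88 percentage points.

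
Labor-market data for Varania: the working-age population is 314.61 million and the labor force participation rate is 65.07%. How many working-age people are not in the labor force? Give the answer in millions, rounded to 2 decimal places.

About 109.89 million are not in the labor force.

Share not in the labor force = 1 − 0.6507 = 0.3493.
Not in labor force = 0.3493 × 314.61 ≈ 109.89 million.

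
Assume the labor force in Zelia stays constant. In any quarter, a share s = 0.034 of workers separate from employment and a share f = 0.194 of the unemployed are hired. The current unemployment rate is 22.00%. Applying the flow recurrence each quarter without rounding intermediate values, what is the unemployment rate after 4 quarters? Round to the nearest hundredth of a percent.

With a fixed labor force, u_{t+1} = u_t + s·(1−u_t) − f·u_t = u_t·(1−s−f) + s.
Here 1−s−f = 0.772 and s = 0.034.
u_1 = 0.220000 × 0.772 + 0.034 = 0.203840.
u_2 = 0.203840 × 0.772 + 0.034 = 0.191364.
u_3 = 0.191364 × 0.772 + 0.034 = 0.181733.
u_4 = 0.181733 × 0.772 + 0.034 = 0.174298.

Unemployment rate after four quarters ≈ 17.43%.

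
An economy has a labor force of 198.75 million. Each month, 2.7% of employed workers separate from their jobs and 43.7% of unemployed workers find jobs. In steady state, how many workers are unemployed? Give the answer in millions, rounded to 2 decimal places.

About 11.57 million are unemployed in steady state.

Steady-state unemployment rate u* = s/(s+f) = 2.7/(2.7+43.7) = 0.058190.
Unemployed = u* × labor force = 0.058190 × 198.75 ≈ 11.57 million.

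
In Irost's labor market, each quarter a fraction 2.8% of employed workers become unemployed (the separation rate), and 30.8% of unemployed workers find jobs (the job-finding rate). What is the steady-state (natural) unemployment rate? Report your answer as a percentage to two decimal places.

At steady state the flows balance: s·E = f·U, so U/(E+U) = s/(s+f).
u* = 2.8 / (2.8 + 30.8) = 2.8 / 33.60 = 8.33%.

Steady-state unemployment rate ≈ 8.33%.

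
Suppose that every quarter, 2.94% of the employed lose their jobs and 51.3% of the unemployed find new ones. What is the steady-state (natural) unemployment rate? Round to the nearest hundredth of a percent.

At steady state the flows balance: s·E = f·U, so U/(E+U) = s/(s+f).
u* = 2.94 / (2.94 + 51.3) = 2.94 / 54.24 = 5.42%.

Steady-state unemployment rate ≈ 5.42%.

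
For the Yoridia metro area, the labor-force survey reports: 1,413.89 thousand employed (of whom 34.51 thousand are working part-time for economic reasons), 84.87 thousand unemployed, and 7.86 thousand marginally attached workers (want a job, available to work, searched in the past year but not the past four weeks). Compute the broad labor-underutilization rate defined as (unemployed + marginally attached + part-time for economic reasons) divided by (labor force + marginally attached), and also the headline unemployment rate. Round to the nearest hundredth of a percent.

Broad underutilization rate ≈ 8.45%; headline unemployment rate ≈ 5.66%.

Labor force = 1,413.89 + 84.87 = 1,498.76 thousand.
Numerator = 84.87 + 7.86 + 34.51 = 127.24 thousand.
Denominator = 1,498.76 + 7.86 = 1,506.62 thousand.
Broad rate = 127.24 / 1,506.62 = 8.45%.
Headline unemployment rate = 84.87 / 1,498.76 = 5.66%.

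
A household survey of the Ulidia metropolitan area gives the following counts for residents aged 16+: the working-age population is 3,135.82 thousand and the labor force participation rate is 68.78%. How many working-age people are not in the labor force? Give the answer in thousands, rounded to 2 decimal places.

About 979.00 thousand are not in the labor force.

Share not in the labor force = 1 − 0.6878 = 0.3122.
Not in labor force = 0.3122 × 3,135.82 ≈ 979.00 thousand.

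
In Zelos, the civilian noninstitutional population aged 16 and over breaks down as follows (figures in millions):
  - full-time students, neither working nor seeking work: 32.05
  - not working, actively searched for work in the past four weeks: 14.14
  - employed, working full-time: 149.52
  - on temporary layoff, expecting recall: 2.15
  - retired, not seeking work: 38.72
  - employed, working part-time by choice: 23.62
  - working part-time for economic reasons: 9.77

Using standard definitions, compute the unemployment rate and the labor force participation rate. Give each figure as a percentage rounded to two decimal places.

Employed = 149.52 + 23.62 + 9.77 = 182.91 million (anyone who worked, including part-time for economic reasons, counts as employed).
Unemployed = 14.14 + 2.15 = 16.29 million (jobless and actively searching, or on temporary layoff).
Labor force = 182.91 + 16.29 = 199.20 million.
Not in labor force = 32.05 + 38.72 = 70.77 million (those not working and not actively searching are outside the labor force).
Civilian working-age population = 199.20 + 70.77 = 269.97 million.
Unemployment rate = 16.29 / 199.20 = 8.18%.
Labor force participation rate = 199.20 / 269.97 = 73.79%.

Unemployment rate ≈ 8.18%; labor force participation rate ≈ 73.79%.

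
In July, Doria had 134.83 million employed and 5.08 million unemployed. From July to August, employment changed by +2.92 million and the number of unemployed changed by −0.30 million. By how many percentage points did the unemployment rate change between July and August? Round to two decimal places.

July: labor force = 134.83 + 5.08 = 139.91; u = 5.08/139.91 = 3.63%.
August: labor force = 137.75 + 4.78 = 142.53; u = 4.78/142.53 = 3.35%.
Change = 3.35% − 3.63% = −0.28 pp.

The unemployment rate changed by −0.28 percentage points.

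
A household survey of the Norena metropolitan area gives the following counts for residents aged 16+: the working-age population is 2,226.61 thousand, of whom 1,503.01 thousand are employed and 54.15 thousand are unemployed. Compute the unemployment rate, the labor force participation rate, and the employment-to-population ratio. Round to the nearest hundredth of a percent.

Unemployment rate ≈ 3.48%; labor force participation rate ≈ 69.93%; employment-population ratio ≈ 67.50%.

Labor force = employed + unemployed = 1,503.01 + 54.15 = 1,557.16 thousand.
Unemployment rate = 54.15 / 1,557.16 = 3.48%.
Labor force participation rate = 1,557.16 / 2,226.61 = 69.93%.
Employment-population ratio = 1,503.01 / 2,226.61 = 67.50%.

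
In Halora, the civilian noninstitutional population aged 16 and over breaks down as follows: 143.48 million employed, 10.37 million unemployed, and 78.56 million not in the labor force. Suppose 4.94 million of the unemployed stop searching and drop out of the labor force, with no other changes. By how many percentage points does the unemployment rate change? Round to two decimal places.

Initially, labor force = 143.48 + 10.37 = 153.85 million, so u = 10.37/153.85 = 6.74%.
After the change, unemployed and labor force both fall by 4.94 → E = 143.48, U = 5.43, labor force = 148.91 million.
New unemployment rate = 5.43 / 148.91 = 3.65%.
Change = 3.65% − 6.74% = −3.09 percentage points.

The unemployment rate changes by −3.09 percentage points.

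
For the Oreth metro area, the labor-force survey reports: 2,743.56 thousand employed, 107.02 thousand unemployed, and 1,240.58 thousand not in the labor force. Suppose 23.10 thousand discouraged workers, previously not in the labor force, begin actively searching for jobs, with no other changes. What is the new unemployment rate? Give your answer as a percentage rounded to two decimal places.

Initially, labor force = 2,743.56 + 107.02 = 2,850.58 thousand, so u = 107.02/2,850.58 = 3.75%.
After the change, unemployed and labor force both rise by 23.10 → E = 2,743.56, U = 130.12, labor force = 2,873.68 thousand.
New unemployment rate = 130.12 / 2,873.68 = 4.53%.

New unemployment rate ≈ 4.53%.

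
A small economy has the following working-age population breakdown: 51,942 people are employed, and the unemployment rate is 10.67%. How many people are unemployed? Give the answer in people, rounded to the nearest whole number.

Let U be the number unemployed. The labor force is E + U, and U/(E+U) = 0.1067.
So U = 0.1067 × 51,942 / (1 − 0.1067) = 5542.21 / 0.8933 ≈ 6,204.

About 6,204 are unemployed.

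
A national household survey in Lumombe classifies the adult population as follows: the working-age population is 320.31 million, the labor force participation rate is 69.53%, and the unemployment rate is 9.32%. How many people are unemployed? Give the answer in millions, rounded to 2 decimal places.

Labor force = 0.6953 × 320.31 = 222.71 million.
Unemployed = 0.0932 × 222.71 ≈ 20.76 million.

About 20.76 million are unemployed.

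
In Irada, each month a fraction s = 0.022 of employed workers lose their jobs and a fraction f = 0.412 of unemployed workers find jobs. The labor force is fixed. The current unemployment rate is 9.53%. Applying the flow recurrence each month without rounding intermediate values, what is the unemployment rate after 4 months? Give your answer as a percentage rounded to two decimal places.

With a fixed labor force, u_{t+1} = u_t + s·(1−u_t) − f·u_t = u_t·(1−s−f) + s.
Here 1−s−f = 0.566 and s = 0.022.
u_1 = 0.095300 × 0.566 + 0.022 = 0.075940.
u_2 = 0.075940 × 0.566 + 0.022 = 0.064982.
u_3 = 0.064982 × 0.566 + 0.022 = 0.058780.
u_4 = 0.058780 × 0.566 + 0.022 = 0.055269.

Unemployment rate after four months ≈ 5.53%.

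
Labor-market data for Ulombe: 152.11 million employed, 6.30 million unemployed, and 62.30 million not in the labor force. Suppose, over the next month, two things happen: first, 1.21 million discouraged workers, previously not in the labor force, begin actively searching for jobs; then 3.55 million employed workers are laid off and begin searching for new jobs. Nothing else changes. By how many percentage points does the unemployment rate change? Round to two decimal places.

Initially, labor force = 152.11 + 6.30 = 158.41 million, so u = 6.30/158.41 = 3.98%.
After the first change, unemployed and labor force both rise by 1.21 → E = 152.11, U = 7.51, labor force = 159.62 million.
After the second change, employed falls and unemployed rises by 3.55; labor force unchanged → E = 148.56, U = 11.06, labor force = 159.62 million.
New unemployment rate = 11.06 / 159.62 = 6.93%.
Change = 6.93% − 3.98% = +2.95 percentage points.

The unemployment rate changes by +2.95 percentage points.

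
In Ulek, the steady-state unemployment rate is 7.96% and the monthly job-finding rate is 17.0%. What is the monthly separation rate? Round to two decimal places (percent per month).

Separation rate ≈ 1.47% per month.

From u* = s/(s+f): s = u·f/(1−u).
s = 0.0796 × 17.0 / (1 − 0.0796) = 1.3532 / 0.9204 ≈ 1.47% per month.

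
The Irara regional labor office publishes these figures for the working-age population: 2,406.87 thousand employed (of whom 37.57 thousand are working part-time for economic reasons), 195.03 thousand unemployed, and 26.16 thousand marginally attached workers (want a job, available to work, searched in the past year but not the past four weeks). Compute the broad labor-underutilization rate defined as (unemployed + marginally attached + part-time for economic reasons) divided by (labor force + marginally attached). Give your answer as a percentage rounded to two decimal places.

Broad underutilization rate ≈ 9.85%.

Labor force = 2,406.87 + 195.03 = 2,601.90 thousand.
Numerator = 195.03 + 26.16 + 37.57 = 258.76 thousand.
Denominator = 2,601.90 + 26.16 = 2,628.06 thousand.
Broad rate = 258.76 / 2,628.06 = 9.85%.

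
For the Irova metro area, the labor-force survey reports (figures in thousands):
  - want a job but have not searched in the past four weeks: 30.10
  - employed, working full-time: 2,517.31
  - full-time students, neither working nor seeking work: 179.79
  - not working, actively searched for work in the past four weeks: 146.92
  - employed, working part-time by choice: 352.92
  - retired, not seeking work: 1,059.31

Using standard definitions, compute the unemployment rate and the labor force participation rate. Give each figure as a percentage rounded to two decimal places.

Employed = 2,517.31 + 352.92 = 2,870.23 thousand.
Unemployed = 146.92 thousand.
Labor force = 2,870.23 + 146.92 = 3,017.15 thousand.
Not in labor force = 30.10 + 179.79 + 1,059.31 = 1,269.20 thousand (those not working and not actively searching are outside the labor force — including those who want a job but have given up searching).
Civilian working-age population = 3,017.15 + 1,269.20 = 4,286.35 thousand.
Unemployment rate = 146.92 / 3,017.15 = 4.87%.
Labor force participation rate = 3,017.15 / 4,286.35 = 70.39%.

Unemployment rate ≈ 4.87%; labor force participation rate ≈ 70.39%.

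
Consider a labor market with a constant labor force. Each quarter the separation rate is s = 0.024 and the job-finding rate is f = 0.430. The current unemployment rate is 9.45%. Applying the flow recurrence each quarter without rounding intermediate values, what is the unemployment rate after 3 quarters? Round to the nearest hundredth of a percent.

Unemployment rate after three quarters ≈ 5.96%.

With a fixed labor force, u_{t+1} = u_t + s·(1−u_t) − f·u_t = u_t·(1−s−f) + s.
Here 1−s−f = 0.546 and s = 0.024.
u_1 = 0.094500 × 0.546 + 0.024 = 0.075597.
u_2 = 0.075597 × 0.546 + 0.024 = 0.065276.
u_3 = 0.065276 × 0.546 + 0.024 = 0.059641.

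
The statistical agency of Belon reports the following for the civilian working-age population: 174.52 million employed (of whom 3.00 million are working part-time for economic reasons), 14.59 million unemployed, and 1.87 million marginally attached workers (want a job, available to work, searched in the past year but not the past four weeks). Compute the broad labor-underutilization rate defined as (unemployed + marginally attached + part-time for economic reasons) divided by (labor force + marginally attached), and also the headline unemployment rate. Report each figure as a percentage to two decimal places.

Labor force = 174.52 + 14.59 = 189.11 million.
Numerator = 14.59 + 1.87 + 3.00 = 19.46 million.
Denominator = 189.11 + 1.87 = 190.98 million.
Broad rate = 19.46 / 190.98 = 10.19%.
Headline unemployment rate = 14.59 / 189.11 = 7.72%.

Broad underutilization rate ≈ 10.19%; headline unemployment rate ≈ 7.72%.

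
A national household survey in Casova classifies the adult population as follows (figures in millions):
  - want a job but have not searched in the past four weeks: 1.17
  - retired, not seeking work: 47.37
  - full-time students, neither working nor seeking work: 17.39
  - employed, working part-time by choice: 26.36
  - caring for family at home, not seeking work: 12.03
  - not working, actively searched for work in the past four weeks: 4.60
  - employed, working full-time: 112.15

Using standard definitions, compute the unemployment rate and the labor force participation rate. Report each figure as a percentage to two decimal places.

Employed = 26.36 + 112.15 = 138.51 million.
Unemployed = 4.60 million.
Labor force = 138.51 + 4.60 = 143.11 million.
Not in labor force = 1.17 + 47.37 + 17.39 + 12.03 = 77.96 million (those not working and not actively searching are outside the labor force — including those who want a job but have given up searching).
Civilian working-age population = 143.11 + 77.96 = 221.07 million.
Unemployment rate = 4.60 / 143.11 = 3.21%.
Labor force participation rate = 143.11 / 221.07 = 64.74%.

Unemployment rate ≈ 3.21%; labor force participation rate ≈ 64.74%.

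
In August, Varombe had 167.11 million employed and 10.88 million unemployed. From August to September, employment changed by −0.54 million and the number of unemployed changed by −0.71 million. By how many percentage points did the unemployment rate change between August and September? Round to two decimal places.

The unemployment rate changed by −0.36 percentage points.

August: labor force = 167.11 + 10.88 = 177.99; u = 10.88/177.99 = 6.11%.
September: labor force = 166.57 + 10.17 = 176.74; u = 10.17/176.74 = 5.75%.
Change = 5.75% − 6.11% = −0.36 pp.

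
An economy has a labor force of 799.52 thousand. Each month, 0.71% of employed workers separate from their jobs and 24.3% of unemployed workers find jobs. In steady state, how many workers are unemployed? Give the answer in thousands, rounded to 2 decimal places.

About 22.70 thousand are unemployed in steady state.

Steady-state unemployment rate u* = s/(s+f) = 0.71/(0.71+24.3) = 0.028389.
Unemployed = u* × labor force = 0.028389 × 799.52 ≈ 22.70 thousand.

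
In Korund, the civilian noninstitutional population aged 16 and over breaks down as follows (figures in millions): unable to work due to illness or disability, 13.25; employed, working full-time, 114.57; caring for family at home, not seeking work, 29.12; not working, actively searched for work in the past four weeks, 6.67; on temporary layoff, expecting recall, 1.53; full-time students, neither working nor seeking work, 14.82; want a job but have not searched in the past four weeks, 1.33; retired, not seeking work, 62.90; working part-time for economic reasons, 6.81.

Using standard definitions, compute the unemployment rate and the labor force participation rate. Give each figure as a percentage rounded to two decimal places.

Employed = 114.57 + 6.81 = 121.38 million (anyone who worked, including part-time for economic reasons, counts as employed).
Unemployed = 6.67 + 1.53 = 8.20 million (jobless and actively searching, or on temporary layoff).
Labor force = 121.38 + 8.20 = 129.58 million.
Not in labor force = 13.25 + 29.12 + 14.82 + 1.33 + 62.90 = 121.42 million (those not working and not actively searching are outside the labor force — including those who want a job but have given up searching).
Civilian working-age population = 129.58 + 121.42 = 251.00 million.
Unemployment rate = 8.20 / 129.58 = 6.33%.
Labor force participation rate = 129.58 / 251.00 = 51.63%.

Unemployment rate ≈ 6.33%; labor force participation rate ≈ 51.63%.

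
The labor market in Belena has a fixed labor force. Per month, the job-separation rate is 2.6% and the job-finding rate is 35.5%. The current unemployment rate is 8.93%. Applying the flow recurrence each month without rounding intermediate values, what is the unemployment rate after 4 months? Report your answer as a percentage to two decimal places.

With a fixed labor force, u_{t+1} = u_t + s·(1−u_t) − f·u_t = u_t·(1−s−f) + s.
Here 1−s−f = 0.619 and s = 0.026.
u_1 = 0.089300 × 0.619 + 0.026 = 0.081277.
u_2 = 0.081277 × 0.619 + 0.026 = 0.076310.
u_3 = 0.076310 × 0.619 + 0.026 = 0.073236.
u_4 = 0.073236 × 0.619 + 0.026 = 0.071333.

Unemployment rate after four months ≈ 7.13%.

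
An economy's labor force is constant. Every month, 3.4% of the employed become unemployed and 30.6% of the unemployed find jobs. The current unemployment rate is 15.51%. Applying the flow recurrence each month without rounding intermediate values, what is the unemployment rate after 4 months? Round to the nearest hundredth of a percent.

Unemployment rate after four months ≈ 11.05%.

With a fixed labor force, u_{t+1} = u_t + s·(1−u_t) − f·u_t = u_t·(1−s−f) + s.
Here 1−s−f = 0.660 and s = 0.034.
u_1 = 0.155100 × 0.660 + 0.034 = 0.136366.
u_2 = 0.136366 × 0.660 + 0.034 = 0.124002.
u_3 = 0.124002 × 0.660 + 0.034 = 0.115841.
u_4 = 0.115841 × 0.660 + 0.034 = 0.110455.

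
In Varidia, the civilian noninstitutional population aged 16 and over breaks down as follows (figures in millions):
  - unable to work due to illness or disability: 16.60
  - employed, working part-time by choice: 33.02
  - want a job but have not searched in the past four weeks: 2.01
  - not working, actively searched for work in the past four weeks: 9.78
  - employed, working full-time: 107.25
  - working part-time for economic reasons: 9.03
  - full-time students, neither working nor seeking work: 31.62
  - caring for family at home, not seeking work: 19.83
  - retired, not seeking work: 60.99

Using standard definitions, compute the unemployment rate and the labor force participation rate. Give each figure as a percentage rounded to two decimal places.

Employed = 33.02 + 107.25 + 9.03 = 149.30 million (anyone who worked, including part-time for economic reasons, counts as employed).
Unemployed = 9.78 million.
Labor force = 149.30 + 9.78 = 159.08 million.
Not in labor force = 16.60 + 2.01 + 31.62 + 19.83 + 60.99 = 131.05 million (those not working and not actively searching are outside the labor force — including those who want a job but have given up searching).
Civilian working-age population = 159.08 + 131.05 = 290.13 million.
Unemployment rate = 9.78 / 159.08 = 6.15%.
Labor force participation rate = 159.08 / 290.13 = 54.83%.

Unemployment rate ≈ 6.15%; labor force participation rate ≈ 54.83%.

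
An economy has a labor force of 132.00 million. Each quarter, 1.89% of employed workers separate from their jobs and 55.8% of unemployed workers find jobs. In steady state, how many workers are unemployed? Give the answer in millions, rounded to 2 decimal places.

About 4.32 million are unemployed in steady state.

Steady-state unemployment rate u* = s/(s+f) = 1.89/(1.89+55.8) = 0.032761.
Unemployed = u* × labor force = 0.032761 × 132.00 ≈ 4.32 million.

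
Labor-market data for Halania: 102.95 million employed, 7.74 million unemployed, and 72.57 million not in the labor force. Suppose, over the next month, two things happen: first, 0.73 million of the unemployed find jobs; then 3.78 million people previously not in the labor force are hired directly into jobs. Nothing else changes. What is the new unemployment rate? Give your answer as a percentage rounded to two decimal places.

New unemployment rate ≈ 6.12%.

Initially, labor force = 102.95 + 7.74 = 110.69 million, so u = 7.74/110.69 = 6.99%.
After the first change, unemployed falls and employed rises by 0.73; labor force unchanged → E = 103.68, U = 7.01, labor force = 110.69 million.
After the second change, employed and labor force both rise by 3.78; unemployed unchanged → E = 107.46, U = 7.01, labor force = 114.47 million.
New unemployment rate = 7.01 / 114.47 = 6.12%.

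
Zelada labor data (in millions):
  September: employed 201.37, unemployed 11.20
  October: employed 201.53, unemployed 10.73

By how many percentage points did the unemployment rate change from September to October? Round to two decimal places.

The unemployment rate changed by −0.21 percentage points.

September: labor force = 201.37 + 11.20 = 212.57; u = 11.20/212.57 = 5.27%.
October: labor force = 201.53 + 10.73 = 212.26; u = 10.73/212.26 = 5.06%.
Change = 5.06% − 5.27% = −0.21 pp.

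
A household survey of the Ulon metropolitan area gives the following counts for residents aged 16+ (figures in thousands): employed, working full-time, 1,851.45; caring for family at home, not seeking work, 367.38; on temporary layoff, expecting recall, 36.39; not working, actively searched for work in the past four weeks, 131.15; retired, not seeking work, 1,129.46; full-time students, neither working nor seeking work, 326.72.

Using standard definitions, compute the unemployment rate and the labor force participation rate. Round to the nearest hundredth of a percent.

Employed = 1,851.45 thousand.
Unemployed = 36.39 + 131.15 = 167.54 thousand (jobless and actively searching, or on temporary layoff).
Labor force = 1,851.45 + 167.54 = 2,018.99 thousand.
Not in labor force = 367.38 + 1,129.46 + 326.72 = 1,823.56 thousand (those not working and not actively searching are outside the labor force).
Civilian working-age population = 2,018.99 + 1,823.56 = 3,842.55 thousand.
Unemployment rate = 167.54 / 2,018.99 = 8.30%.
Labor force participation rate = 2,018.99 / 3,842.55 = 52.54%.

Unemployment rate ≈ 8.30%; labor force participation rate ≈ 52.54%.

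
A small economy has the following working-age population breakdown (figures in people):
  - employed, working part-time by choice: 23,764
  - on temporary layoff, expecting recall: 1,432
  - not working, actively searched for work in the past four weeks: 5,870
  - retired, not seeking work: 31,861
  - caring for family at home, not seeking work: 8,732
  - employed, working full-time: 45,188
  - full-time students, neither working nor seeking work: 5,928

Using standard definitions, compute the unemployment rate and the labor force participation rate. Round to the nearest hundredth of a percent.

Unemployment rate ≈ 9.58%; labor force participation rate ≈ 62.11%.

Employed = 23,764 + 45,188 = 68,952.
Unemployed = 1,432 + 5,870 = 7,302 (jobless and actively searching, or on temporary layoff).
Labor force = 68,952 + 7,302 = 76,254.
Not in labor force = 31,861 + 8,732 + 5,928 = 46,521 (those not working and not actively searching are outside the labor force).
Civilian working-age population = 76,254 + 46,521 = 122,775.
Unemployment rate = 7,302 / 76,254 = 9.58%.
Labor force participation rate = 76,254 / 122,775 = 62.11%.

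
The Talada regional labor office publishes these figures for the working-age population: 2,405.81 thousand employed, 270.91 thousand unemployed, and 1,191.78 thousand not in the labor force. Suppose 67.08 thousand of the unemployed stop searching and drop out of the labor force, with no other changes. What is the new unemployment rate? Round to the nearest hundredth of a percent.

New unemployment rate ≈ 7.81%.

Initially, labor force = 2,405.81 + 270.91 = 2,676.72 thousand, so u = 270.91/2,676.72 = 10.12%.
After the change, unemployed and labor force both fall by 67.08 → E = 2,405.81, U = 203.83, labor force = 2,609.64 thousand.
New unemployment rate = 203.83 / 2,609.64 = 7.81%.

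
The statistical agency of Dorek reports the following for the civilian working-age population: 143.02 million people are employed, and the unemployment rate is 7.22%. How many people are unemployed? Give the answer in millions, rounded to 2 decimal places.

Let U be the number unemployed. The labor force is E + U, and U/(E+U) = 0.0722.
So U = 0.0722 × 143.02 / (1 − 0.0722) = 10.3260 / 0.9278 ≈ 11.13 million.

About 11.13 million are unemployed.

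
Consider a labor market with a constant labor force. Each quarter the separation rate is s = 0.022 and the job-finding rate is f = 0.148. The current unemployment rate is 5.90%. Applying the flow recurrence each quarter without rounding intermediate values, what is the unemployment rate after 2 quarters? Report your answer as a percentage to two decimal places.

With a fixed labor force, u_{t+1} = u_t + s·(1−u_t) − f·u_t = u_t·(1−s−f) + s.
Here 1−s−f = 0.830 and s = 0.022.
u_1 = 0.059000 × 0.830 + 0.022 = 0.070970.
u_2 = 0.070970 × 0.830 + 0.022 = 0.080905.

Unemployment rate after two quarters ≈ 8.09%.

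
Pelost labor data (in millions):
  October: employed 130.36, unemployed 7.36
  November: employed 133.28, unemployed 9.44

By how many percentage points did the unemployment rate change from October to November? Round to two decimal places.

October: labor force = 130.36 + 7.36 = 137.72; u = 7.36/137.72 = 5.34%.
November: labor force = 133.28 + 9.44 = 142.72; u = 9.44/142.72 = 6.61%.
Change = 6.61% − 5.34% = +1.27 pp.

The unemployment rate changed by +1.27 percentage points.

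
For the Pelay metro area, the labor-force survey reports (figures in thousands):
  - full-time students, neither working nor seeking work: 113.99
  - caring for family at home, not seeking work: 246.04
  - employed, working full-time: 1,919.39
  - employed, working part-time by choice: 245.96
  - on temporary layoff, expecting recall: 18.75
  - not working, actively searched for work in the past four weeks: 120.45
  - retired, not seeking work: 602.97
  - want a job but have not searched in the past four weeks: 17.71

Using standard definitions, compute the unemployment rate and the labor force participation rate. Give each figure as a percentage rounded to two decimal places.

Unemployment rate ≈ 6.04%; labor force participation rate ≈ 70.15%.

Employed = 1,919.39 + 245.96 = 2,165.35 thousand.
Unemployed = 18.75 + 120.45 = 139.20 thousand (jobless and actively searching, or on temporary layoff).
Labor force = 2,165.35 + 139.20 = 2,304.55 thousand.
Not in labor force = 113.99 + 246.04 + 602.97 + 17.71 = 980.71 thousand (those not working and not actively searching are outside the labor force — including those who want a job but have given up searching).
Civilian working-age population = 2,304.55 + 980.71 = 3,285.26 thousand.
Unemployment rate = 139.20 / 2,304.55 = 6.04%.
Labor force participation rate = 2,304.55 / 3,285.26 = 70.15%.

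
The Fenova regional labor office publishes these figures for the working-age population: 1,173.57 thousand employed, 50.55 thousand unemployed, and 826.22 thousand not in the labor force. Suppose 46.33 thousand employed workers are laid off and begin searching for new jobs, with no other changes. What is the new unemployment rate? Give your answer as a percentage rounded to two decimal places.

Initially, labor force = 1,173.57 + 50.55 = 1,224.12 thousand, so u = 50.55/1,224.12 = 4.13%.
After the change, employed falls and unemployed rises by 46.33; labor force unchanged → E = 1,127.24, U = 96.88, labor force = 1,224.12 thousand.
New unemployment rate = 96.88 / 1,224.12 = 7.91%.

New unemployment rate ≈ 7.91%.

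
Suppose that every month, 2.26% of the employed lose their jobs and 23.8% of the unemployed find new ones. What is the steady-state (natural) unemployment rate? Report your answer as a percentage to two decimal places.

At steady state the flows balance: s·E = f·U, so U/(E+U) = s/(s+f).
u* = 2.26 / (2.26 + 23.8) = 2.26 / 26.06 = 8.67%.

Steady-state unemployment rate ≈ 8.67%.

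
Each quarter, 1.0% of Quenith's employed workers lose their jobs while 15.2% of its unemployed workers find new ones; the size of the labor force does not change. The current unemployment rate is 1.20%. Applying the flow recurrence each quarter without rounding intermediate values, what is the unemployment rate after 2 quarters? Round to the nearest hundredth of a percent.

Unemployment rate after two quarters ≈ 2.68%.

With a fixed labor force, u_{t+1} = u_t + s·(1−u_t) − f·u_t = u_t·(1−s−f) + s.
Here 1−s−f = 0.838 and s = 0.010.
u_1 = 0.012000 × 0.838 + 0.010 = 0.020056.
u_2 = 0.020056 × 0.838 + 0.010 = 0.026807.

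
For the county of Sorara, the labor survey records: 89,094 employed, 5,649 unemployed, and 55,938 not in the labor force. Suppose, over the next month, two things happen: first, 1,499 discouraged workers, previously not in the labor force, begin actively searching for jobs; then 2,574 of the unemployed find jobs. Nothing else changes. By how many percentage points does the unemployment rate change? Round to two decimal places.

The unemployment rate changes by −1.21 percentage points.

Initially, labor force = 89,094 + 5,649 = 94,743, so u = 5,649/94,743 = 5.96%.
After the first change, unemployed and labor force both rise by 1,499 → E = 89,094, U = 7,148, labor force = 96,242.
After the second change, unemployed falls and employed rises by 2,574; labor force unchanged → E = 91,668, U = 4,574, labor force = 96,242.
New unemployment rate = 4,574 / 96,242 = 4.75%.
Change = 4.75% − 5.96% = −1.21 percentage points.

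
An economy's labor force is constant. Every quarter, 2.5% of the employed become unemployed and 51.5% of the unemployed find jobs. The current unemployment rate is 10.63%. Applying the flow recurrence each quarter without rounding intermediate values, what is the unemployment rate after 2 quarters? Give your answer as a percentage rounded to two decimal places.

Unemployment rate after two quarters ≈ 5.90%.

With a fixed labor force, u_{t+1} = u_t + s·(1−u_t) − f·u_t = u_t·(1−s−f) + s.
Here 1−s−f = 0.460 and s = 0.025.
u_1 = 0.106300 × 0.460 + 0.025 = 0.073898.
u_2 = 0.073898 × 0.460 + 0.025 = 0.058993.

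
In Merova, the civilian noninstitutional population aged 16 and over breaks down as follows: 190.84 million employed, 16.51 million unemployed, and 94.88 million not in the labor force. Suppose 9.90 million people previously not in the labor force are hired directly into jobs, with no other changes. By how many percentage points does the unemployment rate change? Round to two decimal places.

Initially, labor force = 190.84 + 16.51 = 207.35 million, so u = 16.51/207.35 = 7.96%.
After the change, employed and labor force both rise by 9.90; unemployed unchanged → E = 200.74, U = 16.51, labor force = 217.25 million.
New unemployment rate = 16.51 / 217.25 = 7.60%.
Change = 7.60% − 7.96% = −0.36 percentage points.

The unemployment rate changes by −0.36 percentage points.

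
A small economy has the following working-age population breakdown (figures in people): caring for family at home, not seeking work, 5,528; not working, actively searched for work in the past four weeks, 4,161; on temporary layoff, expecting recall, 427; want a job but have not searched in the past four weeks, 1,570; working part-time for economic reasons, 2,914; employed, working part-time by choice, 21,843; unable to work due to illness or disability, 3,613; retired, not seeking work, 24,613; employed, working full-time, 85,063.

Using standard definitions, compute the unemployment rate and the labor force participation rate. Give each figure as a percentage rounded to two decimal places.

Employed = 2,914 + 21,843 + 85,063 = 109,820 (anyone who worked, including part-time for economic reasons, counts as employed).
Unemployed = 4,161 + 427 = 4,588 (jobless and actively searching, or on temporary layoff).
Labor force = 109,820 + 4,588 = 114,408.
Not in labor force = 5,528 + 1,570 + 3,613 + 24,613 = 35,324 (those not working and not actively searching are outside the labor force — including those who want a job but have given up searching).
Civilian working-age population = 114,408 + 35,324 = 149,732.
Unemployment rate = 4,588 / 114,408 = 4.01%.
Labor force participation rate = 114,408 / 149,732 = 76.41%.

Unemployment rate ≈ 4.01%; labor force participation rate ≈ 76.41%.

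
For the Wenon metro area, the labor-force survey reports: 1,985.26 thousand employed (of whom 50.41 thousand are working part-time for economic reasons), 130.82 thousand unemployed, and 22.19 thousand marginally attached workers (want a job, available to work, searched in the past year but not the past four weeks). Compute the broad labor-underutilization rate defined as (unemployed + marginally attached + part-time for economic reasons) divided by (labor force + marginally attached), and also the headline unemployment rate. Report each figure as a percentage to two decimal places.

Broad underutilization rate ≈ 9.51%; headline unemployment rate ≈ 6.18%.

Labor force = 1,985.26 + 130.82 = 2,116.08 thousand.
Numerator = 130.82 + 22.19 + 50.41 = 203.42 thousand.
Denominator = 2,116.08 + 22.19 = 2,138.27 thousand.
Broad rate = 203.42 / 2,138.27 = 9.51%.
Headline unemployment rate = 130.82 / 2,116.08 = 6.18%.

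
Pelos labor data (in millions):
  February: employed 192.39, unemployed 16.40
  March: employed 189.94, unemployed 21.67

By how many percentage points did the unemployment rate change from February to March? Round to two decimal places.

February: labor force = 192.39 + 16.40 = 208.79; u = 16.40/208.79 = 7.85%.
March: labor force = 189.94 + 21.67 = 211.61; u = 21.67/211.61 = 10.24%.
Change = 10.24% − 7.85% = +2.39 pp.

The unemployment rate changed by +2.39 percentage points.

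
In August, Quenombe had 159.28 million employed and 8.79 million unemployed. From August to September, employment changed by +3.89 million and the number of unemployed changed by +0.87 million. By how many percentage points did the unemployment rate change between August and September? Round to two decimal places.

August: labor force = 159.28 + 8.79 = 168.07; u = 8.79/168.07 = 5.23%.
September: labor force = 163.17 + 9.66 = 172.83; u = 9.66/172.83 = 5.59%.
Change = 5.59% − 5.23% = +0.36 pp.

The unemployment rate changed by +0.36 percentage points.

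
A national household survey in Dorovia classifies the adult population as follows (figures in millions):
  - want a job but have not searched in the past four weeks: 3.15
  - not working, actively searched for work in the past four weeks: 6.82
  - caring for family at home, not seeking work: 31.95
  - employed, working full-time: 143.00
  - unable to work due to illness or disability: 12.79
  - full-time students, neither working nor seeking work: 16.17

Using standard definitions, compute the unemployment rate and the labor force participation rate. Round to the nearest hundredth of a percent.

Employed = 143.00 million.
Unemployed = 6.82 million.
Labor force = 143.00 + 6.82 = 149.82 million.
Not in labor force = 3.15 + 31.95 + 12.79 + 16.17 = 64.06 million (those not working and not actively searching are outside the labor force — including those who want a job but have given up searching).
Civilian working-age population = 149.82 + 64.06 = 213.88 million.
Unemployment rate = 6.82 / 149.82 = 4.55%.
Labor force participation rate = 149.82 / 213.88 = 70.05%.

Unemployment rate ≈ 4.55%; labor force participation rate ≈ 70.05%.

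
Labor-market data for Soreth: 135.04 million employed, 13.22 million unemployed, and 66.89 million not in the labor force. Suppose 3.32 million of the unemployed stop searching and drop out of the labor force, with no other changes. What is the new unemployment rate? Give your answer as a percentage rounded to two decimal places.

Initially, labor force = 135.04 + 13.22 = 148.26 million, so u = 13.22/148.26 = 8.92%.
After the change, unemployed and labor force both fall by 3.32 → E = 135.04, U = 9.90, labor force = 144.94 million.
New unemployment rate = 9.90 / 144.94 = 6.83%.

New unemployment rate ≈ 6.83%.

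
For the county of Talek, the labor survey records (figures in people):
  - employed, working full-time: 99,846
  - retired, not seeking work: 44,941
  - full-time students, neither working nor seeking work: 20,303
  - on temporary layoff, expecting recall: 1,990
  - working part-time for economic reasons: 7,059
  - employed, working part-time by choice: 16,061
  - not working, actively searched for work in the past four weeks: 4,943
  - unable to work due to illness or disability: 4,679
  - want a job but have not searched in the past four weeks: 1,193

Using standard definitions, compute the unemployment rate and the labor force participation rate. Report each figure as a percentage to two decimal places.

Employed = 99,846 + 7,059 + 16,061 = 122,966 (anyone who worked, including part-time for economic reasons, counts as employed).
Unemployed = 1,990 + 4,943 = 6,933 (jobless and actively searching, or on temporary layoff).
Labor force = 122,966 + 6,933 = 129,899.
Not in labor force = 44,941 + 20,303 + 4,679 + 1,193 = 71,116 (those not working and not actively searching are outside the labor force — including those who want a job but have given up searching).
Civilian working-age population = 129,899 + 71,116 = 201,015.
Unemployment rate = 6,933 / 129,899 = 5.34%.
Labor force participation rate = 129,899 / 201,015 = 64.62%.

Unemployment rate ≈ 5.34%; labor force participation rate ≈ 64.62%.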